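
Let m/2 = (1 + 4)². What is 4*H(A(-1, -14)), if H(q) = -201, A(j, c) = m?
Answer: -804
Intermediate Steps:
m = 50 (m = 2*(1 + 4)² = 2*5² = 2*25 = 50)
A(j, c) = 50
4*H(A(-1, -14)) = 4*(-201) = -804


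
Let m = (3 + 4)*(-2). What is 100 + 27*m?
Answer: -278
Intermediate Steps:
m = -14 (m = 7*(-2) = -14)
100 + 27*m = 100 + 27*(-14) = 100 - 378 = -278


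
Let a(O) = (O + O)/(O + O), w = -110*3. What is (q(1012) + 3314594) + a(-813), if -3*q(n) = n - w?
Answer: 9942443/3 ≈ 3.3141e+6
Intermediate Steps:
w = -330
a(O) = 1 (a(O) = (2*O)/((2*O)) = (2*O)*(1/(2*O)) = 1)
q(n) = -110 - n/3 (q(n) = -(n - 1*(-330))/3 = -(n + 330)/3 = -(330 + n)/3 = -110 - n/3)
(q(1012) + 3314594) + a(-813) = ((-110 - ⅓*1012) + 3314594) + 1 = ((-110 - 1012/3) + 3314594) + 1 = (-1342/3 + 3314594) + 1 = 9942440/3 + 1 = 9942443/3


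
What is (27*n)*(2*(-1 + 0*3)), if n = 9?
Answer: -486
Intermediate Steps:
(27*n)*(2*(-1 + 0*3)) = (27*9)*(2*(-1 + 0*3)) = 243*(2*(-1 + 0)) = 243*(2*(-1)) = 243*(-2) = -486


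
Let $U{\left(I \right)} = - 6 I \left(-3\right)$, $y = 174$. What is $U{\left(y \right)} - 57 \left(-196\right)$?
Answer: $14304$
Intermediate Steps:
$U{\left(I \right)} = 18 I$
$U{\left(y \right)} - 57 \left(-196\right) = 18 \cdot 174 - 57 \left(-196\right) = 3132 - -11172 = 3132 + 11172 = 14304$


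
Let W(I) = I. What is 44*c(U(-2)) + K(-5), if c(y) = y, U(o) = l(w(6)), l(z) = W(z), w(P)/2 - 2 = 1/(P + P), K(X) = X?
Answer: 535/3 ≈ 178.33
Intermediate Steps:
w(P) = 4 + 1/P (w(P) = 4 + 2/(P + P) = 4 + 2/((2*P)) = 4 + 2*(1/(2*P)) = 4 + 1/P)
l(z) = z
U(o) = 25/6 (U(o) = 4 + 1/6 = 4 + ⅙ = 25/6)
44*c(U(-2)) + K(-5) = 44*(25/6) - 5 = 550/3 - 5 = 535/3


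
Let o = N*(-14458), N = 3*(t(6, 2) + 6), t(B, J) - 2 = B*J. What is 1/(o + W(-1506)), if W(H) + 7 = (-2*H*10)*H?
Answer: -1/46228207 ≈ -2.1632e-8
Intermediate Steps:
t(B, J) = 2 + B*J
N = 60 (N = 3*((2 + 6*2) + 6) = 3*((2 + 12) + 6) = 3*(14 + 6) = 3*20 = 60)
W(H) = -7 - 20*H² (W(H) = -7 + (-2*H*10)*H = -7 + (-20*H)*H = -7 - 20*H²)
o = -867480 (o = 60*(-14458) = -867480)
1/(o + W(-1506)) = 1/(-867480 + (-7 - 20*(-1506)²)) = 1/(-867480 + (-7 - 20*2268036)) = 1/(-867480 + (-7 - 45360720)) = 1/(-867480 - 45360727) = 1/(-46228207) = -1/46228207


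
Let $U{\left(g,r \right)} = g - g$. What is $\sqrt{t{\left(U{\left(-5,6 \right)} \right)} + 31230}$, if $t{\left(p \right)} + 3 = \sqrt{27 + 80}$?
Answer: $\sqrt{31227 + \sqrt{107}} \approx 176.74$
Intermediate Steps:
$U{\left(g,r \right)} = 0$
$t{\left(p \right)} = -3 + \sqrt{107}$ ($t{\left(p \right)} = -3 + \sqrt{27 + 80} = -3 + \sqrt{107}$)
$\sqrt{t{\left(U{\left(-5,6 \right)} \right)} + 31230} = \sqrt{\left(-3 + \sqrt{107}\right) + 31230} = \sqrt{31227 + \sqrt{107}}$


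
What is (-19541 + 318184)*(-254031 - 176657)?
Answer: -128621956384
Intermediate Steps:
(-19541 + 318184)*(-254031 - 176657) = 298643*(-430688) = -128621956384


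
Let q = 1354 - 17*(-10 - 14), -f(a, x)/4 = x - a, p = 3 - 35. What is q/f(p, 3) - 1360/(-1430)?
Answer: -116463/10010 ≈ -11.635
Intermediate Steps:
p = -32
f(a, x) = -4*x + 4*a (f(a, x) = -4*(x - a) = -4*x + 4*a)
q = 1762 (q = 1354 - 17*(-24) = 1354 - 1*(-408) = 1354 + 408 = 1762)
q/f(p, 3) - 1360/(-1430) = 1762/(-4*3 + 4*(-32)) - 1360/(-1430) = 1762/(-12 - 128) - 1360*(-1/1430) = 1762/(-140) + 136/143 = 1762*(-1/140) + 136/143 = -881/70 + 136/143 = -116463/10010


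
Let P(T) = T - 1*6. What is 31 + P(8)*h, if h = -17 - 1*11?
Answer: -25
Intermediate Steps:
h = -28 (h = -17 - 11 = -28)
P(T) = -6 + T (P(T) = T - 6 = -6 + T)
31 + P(8)*h = 31 + (-6 + 8)*(-28) = 31 + 2*(-28) = 31 - 56 = -25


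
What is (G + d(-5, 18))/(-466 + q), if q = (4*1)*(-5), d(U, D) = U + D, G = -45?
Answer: 16/243 ≈ 0.065844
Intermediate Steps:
d(U, D) = D + U
q = -20 (q = 4*(-5) = -20)
(G + d(-5, 18))/(-466 + q) = (-45 + (18 - 5))/(-466 - 20) = (-45 + 13)/(-486) = -32*(-1/486) = 16/243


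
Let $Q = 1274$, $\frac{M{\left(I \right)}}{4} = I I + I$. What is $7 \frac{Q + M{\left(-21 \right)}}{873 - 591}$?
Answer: $\frac{10339}{141} \approx 73.326$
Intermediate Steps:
$M{\left(I \right)} = 4 I + 4 I^{2}$ ($M{\left(I \right)} = 4 \left(I I + I\right) = 4 \left(I^{2} + I\right) = 4 \left(I + I^{2}\right) = 4 I + 4 I^{2}$)
$7 \frac{Q + M{\left(-21 \right)}}{873 - 591} = 7 \frac{1274 + 4 \left(-21\right) \left(1 - 21\right)}{873 - 591} = 7 \frac{1274 + 4 \left(-21\right) \left(-20\right)}{282} = 7 \left(1274 + 1680\right) \frac{1}{282} = 7 \cdot 2954 \cdot \frac{1}{282} = 7 \cdot \frac{1477}{141} = \frac{10339}{141}$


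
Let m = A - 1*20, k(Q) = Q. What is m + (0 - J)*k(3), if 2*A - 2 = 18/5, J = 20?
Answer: -386/5 ≈ -77.200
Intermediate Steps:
A = 14/5 (A = 1 + (18/5)/2 = 1 + (18*(1/5))/2 = 1 + (1/2)*(18/5) = 1 + 9/5 = 14/5 ≈ 2.8000)
m = -86/5 (m = 14/5 - 1*20 = 14/5 - 20 = -86/5 ≈ -17.200)
m + (0 - J)*k(3) = -86/5 + (0 - 1*20)*3 = -86/5 + (0 - 20)*3 = -86/5 - 20*3 = -86/5 - 60 = -386/5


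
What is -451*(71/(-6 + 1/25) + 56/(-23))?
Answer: 22175219/3427 ≈ 6470.7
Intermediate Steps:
-451*(71/(-6 + 1/25) + 56/(-23)) = -451*(71/(-6 + 1/25) + 56*(-1/23)) = -451*(71/(-149/25) - 56/23) = -451*(71*(-25/149) - 56/23) = -451*(-1775/149 - 56/23) = -451*(-49169/3427) = 22175219/3427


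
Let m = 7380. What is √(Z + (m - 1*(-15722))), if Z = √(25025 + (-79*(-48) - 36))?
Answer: √(23102 + √28781) ≈ 152.55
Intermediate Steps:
Z = √28781 (Z = √(25025 + (3792 - 36)) = √(25025 + 3756) = √28781 ≈ 169.65)
√(Z + (m - 1*(-15722))) = √(√28781 + (7380 - 1*(-15722))) = √(√28781 + (7380 + 15722)) = √(√28781 + 23102) = √(23102 + √28781)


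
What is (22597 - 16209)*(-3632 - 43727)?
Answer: -302529292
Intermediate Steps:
(22597 - 16209)*(-3632 - 43727) = 6388*(-47359) = -302529292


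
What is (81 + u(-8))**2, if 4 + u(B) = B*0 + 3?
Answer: 6400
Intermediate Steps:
u(B) = -1 (u(B) = -4 + (B*0 + 3) = -4 + (0 + 3) = -4 + 3 = -1)
(81 + u(-8))**2 = (81 - 1)**2 = 80**2 = 6400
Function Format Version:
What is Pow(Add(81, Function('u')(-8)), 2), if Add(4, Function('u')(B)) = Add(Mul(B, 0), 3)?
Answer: 6400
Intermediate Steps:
Function('u')(B) = -1 (Function('u')(B) = Add(-4, Add(Mul(B, 0), 3)) = Add(-4, Add(0, 3)) = Add(-4, 3) = -1)
Pow(Add(81, Function('u')(-8)), 2) = Pow(Add(81, -1), 2) = Pow(80, 2) = 6400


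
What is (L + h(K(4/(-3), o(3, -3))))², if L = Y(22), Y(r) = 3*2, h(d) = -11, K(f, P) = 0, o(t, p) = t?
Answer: 25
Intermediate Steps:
Y(r) = 6
L = 6
(L + h(K(4/(-3), o(3, -3))))² = (6 - 11)² = (-5)² = 25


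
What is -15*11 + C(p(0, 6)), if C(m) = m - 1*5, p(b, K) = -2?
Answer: -172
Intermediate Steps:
C(m) = -5 + m (C(m) = m - 5 = -5 + m)
-15*11 + C(p(0, 6)) = -15*11 + (-5 - 2) = -165 - 7 = -172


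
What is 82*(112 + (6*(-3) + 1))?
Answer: 7790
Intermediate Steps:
82*(112 + (6*(-3) + 1)) = 82*(112 + (-18 + 1)) = 82*(112 - 17) = 82*95 = 7790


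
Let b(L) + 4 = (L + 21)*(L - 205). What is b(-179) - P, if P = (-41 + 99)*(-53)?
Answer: 63742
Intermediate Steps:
b(L) = -4 + (-205 + L)*(21 + L) (b(L) = -4 + (L + 21)*(L - 205) = -4 + (21 + L)*(-205 + L) = -4 + (-205 + L)*(21 + L))
P = -3074 (P = 58*(-53) = -3074)
b(-179) - P = (-4309 + (-179)² - 184*(-179)) - 1*(-3074) = (-4309 + 32041 + 32936) + 3074 = 60668 + 3074 = 63742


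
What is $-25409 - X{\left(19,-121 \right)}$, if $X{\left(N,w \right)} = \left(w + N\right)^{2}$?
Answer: $-35813$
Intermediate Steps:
$X{\left(N,w \right)} = \left(N + w\right)^{2}$
$-25409 - X{\left(19,-121 \right)} = -25409 - \left(19 - 121\right)^{2} = -25409 - \left(-102\right)^{2} = -25409 - 10404 = -35813$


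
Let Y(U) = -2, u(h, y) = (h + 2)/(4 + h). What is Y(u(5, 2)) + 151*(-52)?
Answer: -7854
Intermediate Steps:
u(h, y) = (2 + h)/(4 + h)
Y(u(5, 2)) + 151*(-52) = -2 + 151*(-52) = -2 - 7852 = -7854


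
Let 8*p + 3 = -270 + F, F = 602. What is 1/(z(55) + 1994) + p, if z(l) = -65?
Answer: 634649/15432 ≈ 41.125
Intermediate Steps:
p = 329/8 (p = -3/8 + (-270 + 602)/8 = -3/8 + (⅛)*332 = -3/8 + 83/2 = 329/8 ≈ 41.125)
1/(z(55) + 1994) + p = 1/(-65 + 1994) + 329/8 = 1/1929 + 329/8 = 634649/15432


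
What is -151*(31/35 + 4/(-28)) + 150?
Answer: 1324/35 ≈ 37.829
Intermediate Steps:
-151*(31/35 + 4/(-28)) + 150 = -151*(31*(1/35) + 4*(-1/28)) + 150 = -151*(31/35 - ⅐) + 150 = -151*26/35 + 150 = -3926/35 + 150 = 1324/35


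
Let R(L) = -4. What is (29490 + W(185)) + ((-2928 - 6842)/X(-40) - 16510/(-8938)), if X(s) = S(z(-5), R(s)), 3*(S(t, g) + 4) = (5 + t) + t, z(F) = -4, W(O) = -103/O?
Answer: 25997865528/826765 ≈ 31445.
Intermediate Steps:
S(t, g) = -7/3 + 2*t/3 (S(t, g) = -4 + ((5 + t) + t)/3 = -4 + (5 + 2*t)/3 = -4 + (5/3 + 2*t/3) = -7/3 + 2*t/3)
X(s) = -5 (X(s) = -7/3 + (⅔)*(-4) = -7/3 - 8/3 = -5)
(29490 + W(185)) + ((-2928 - 6842)/X(-40) - 16510/(-8938)) = (29490 - 103/185) + ((-2928 - 6842)/(-5) - 16510/(-8938)) = (29490 - 103*1/185) + (-9770*(-⅕) - 16510*(-1/8938)) = (29490 - 103/185) + (1954 + 8255/4469) = 5455547/185 + 8740681/4469 = 25997865528/826765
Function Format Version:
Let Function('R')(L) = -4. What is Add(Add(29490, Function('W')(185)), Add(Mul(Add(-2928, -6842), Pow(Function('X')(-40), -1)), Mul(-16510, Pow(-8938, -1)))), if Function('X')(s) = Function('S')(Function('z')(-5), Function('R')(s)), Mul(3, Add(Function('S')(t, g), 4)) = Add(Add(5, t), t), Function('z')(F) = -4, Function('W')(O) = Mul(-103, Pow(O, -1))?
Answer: Rational(25997865528, 826765) ≈ 31445.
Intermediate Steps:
Function('S')(t, g) = Add(Rational(-7, 3), Mul(Rational(2, 3), t)) (Function('S')(t, g) = Add(-4, Mul(Rational(1, 3), Add(Add(5, t), t))) = Add(-4, Mul(Rational(1, 3), Add(5, Mul(2, t)))) = Add(-4, Add(Rational(5, 3), Mul(Rational(2, 3), t))) = Add(Rational(-7, 3), Mul(Rational(2, 3), t)))
Function('X')(s) = -5 (Function('X')(s) = Add(Rational(-7, 3), Mul(Rational(2, 3), -4)) = Add(Rational(-7, 3), Rational(-8, 3)) = -5)
Add(Add(29490, Function('W')(185)), Add(Mul(Add(-2928, -6842), Pow(Function('X')(-40), -1)), Mul(-16510, Pow(-8938, -1)))) = Add(Add(29490, Mul(-103, Pow(185, -1))), Add(Mul(Add(-2928, -6842), Pow(-5, -1)), Mul(-16510, Pow(-8938, -1)))) = Add(Add(29490, Mul(-103, Rational(1, 185))), Add(Mul(-9770, Rational(-1, 5)), Mul(-16510, Rational(-1, 8938)))) = Add(Add(29490, Rational(-103, 185)), Add(1954, Rational(8255, 4469))) = Add(Rational(5455547, 185), Rational(8740681, 4469)) = Rational(25997865528, 826765)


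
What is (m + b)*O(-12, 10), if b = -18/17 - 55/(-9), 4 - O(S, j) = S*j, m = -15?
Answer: -188728/153 ≈ -1233.5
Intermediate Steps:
O(S, j) = 4 - S*j
b = 773/153 (b = -18*1/17 - 55*(-⅑) = -18/17 + 55/9 = 773/153 ≈ 5.0523)
(m + b)*O(-12, 10) = (-15 + 773/153)*(4 - 1*(-12)*10) = -1522*(4 + 120)/153 = -1522/153*124 = -188728/153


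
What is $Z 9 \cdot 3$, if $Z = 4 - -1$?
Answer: $135$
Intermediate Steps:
$Z = 5$ ($Z = 4 + 1 = 5$)
$Z 9 \cdot 3 = 5 \cdot 9 \cdot 3 = 45 \cdot 3 = 135$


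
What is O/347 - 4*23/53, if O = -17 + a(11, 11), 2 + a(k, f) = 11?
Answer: -32348/18391 ≈ -1.7589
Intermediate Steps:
a(k, f) = 9 (a(k, f) = -2 + 11 = 9)
O = -8 (O = -17 + 9 = -8)
O/347 - 4*23/53 = -8/347 - 4*23/53 = -8*1/347 - 92*1/53 = -8/347 - 92/53 = -32348/18391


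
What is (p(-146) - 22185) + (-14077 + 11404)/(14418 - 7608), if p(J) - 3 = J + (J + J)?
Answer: -51348291/2270 ≈ -22620.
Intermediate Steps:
p(J) = 3 + 3*J (p(J) = 3 + (J + (J + J)) = 3 + (J + 2*J) = 3 + 3*J)
(p(-146) - 22185) + (-14077 + 11404)/(14418 - 7608) = ((3 + 3*(-146)) - 22185) + (-14077 + 11404)/(14418 - 7608) = ((3 - 438) - 22185) - 2673/6810 = (-435 - 22185) - 2673*1/6810 = -22620 - 891/2270 = -51348291/2270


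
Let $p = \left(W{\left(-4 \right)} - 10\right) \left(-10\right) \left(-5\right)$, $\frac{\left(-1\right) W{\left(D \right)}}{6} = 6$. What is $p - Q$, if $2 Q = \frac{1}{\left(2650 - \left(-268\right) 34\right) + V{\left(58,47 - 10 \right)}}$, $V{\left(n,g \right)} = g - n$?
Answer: $- \frac{54008601}{23482} \approx -2300.0$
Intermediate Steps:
$W{\left(D \right)} = -36$ ($W{\left(D \right)} = \left(-6\right) 6 = -36$)
$p = -2300$ ($p = \left(-36 - 10\right) \left(-10\right) \left(-5\right) = \left(-46\right) \left(-10\right) \left(-5\right) = 460 \left(-5\right) = -2300$)
$Q = \frac{1}{23482}$ ($Q = \frac{1}{2 \left(\left(2650 - \left(-268\right) 34\right) + \left(\left(47 - 10\right) - 58\right)\right)} = \frac{1}{2 \left(\left(2650 - -9112\right) + \left(37 - 58\right)\right)} = \frac{1}{2 \left(\left(2650 + 9112\right) - 21\right)} = \frac{1}{2 \left(11762 - 21\right)} = \frac{1}{2 \cdot 11741} = \frac{1}{2} \cdot \frac{1}{11741} = \frac{1}{23482} \approx 4.2586 \cdot 10^{-5}$)
$p - Q = -2300 - \frac{1}{23482} = - \frac{54008601}{23482}$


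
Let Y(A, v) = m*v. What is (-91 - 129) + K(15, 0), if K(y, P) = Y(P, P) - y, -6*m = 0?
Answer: -235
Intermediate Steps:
m = 0 (m = -⅙*0 = 0)
Y(A, v) = 0 (Y(A, v) = 0*v = 0)
K(y, P) = -y (K(y, P) = 0 - y = -y)
(-91 - 129) + K(15, 0) = (-91 - 129) - 1*15 = -220 - 15 = -235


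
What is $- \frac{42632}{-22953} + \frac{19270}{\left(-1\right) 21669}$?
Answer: $\frac{53498722}{55263173} \approx 0.96807$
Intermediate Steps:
$- \frac{42632}{-22953} + \frac{19270}{\left(-1\right) 21669} = \left(-42632\right) \left(- \frac{1}{22953}\right) + \frac{19270}{-21669} = \frac{42632}{22953} + 19270 \left(- \frac{1}{21669}\right) = \frac{42632}{22953} - \frac{19270}{21669} = \frac{53498722}{55263173}$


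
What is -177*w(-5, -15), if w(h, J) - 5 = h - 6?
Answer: 1062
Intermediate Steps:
w(h, J) = -1 + h (w(h, J) = 5 + (h - 6) = 5 + (-6 + h) = -1 + h)
-177*w(-5, -15) = -177*(-1 - 5) = -177*(-6) = 1062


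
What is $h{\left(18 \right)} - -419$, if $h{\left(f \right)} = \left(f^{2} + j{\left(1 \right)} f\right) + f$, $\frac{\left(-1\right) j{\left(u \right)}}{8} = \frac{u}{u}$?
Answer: $617$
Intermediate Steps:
$j{\left(u \right)} = -8$ ($j{\left(u \right)} = - 8 \frac{u}{u} = \left(-8\right) 1 = -8$)
$h{\left(f \right)} = f^{2} - 7 f$ ($h{\left(f \right)} = \left(f^{2} - 8 f\right) + f = f^{2} - 7 f$)
$h{\left(18 \right)} - -419 = 18 \left(-7 + 18\right) - -419 = 18 \cdot 11 + 419 = 198 + 419 = 617$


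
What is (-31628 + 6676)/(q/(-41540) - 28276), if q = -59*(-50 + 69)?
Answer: 1036506080/1174583919 ≈ 0.88245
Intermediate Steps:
q = -1121 (q = -59*19 = -1121)
(-31628 + 6676)/(q/(-41540) - 28276) = (-31628 + 6676)/(-1121/(-41540) - 28276) = -24952/(-1121*(-1/41540) - 28276) = -24952/(1121/41540 - 28276) = -24952/(-1174583919/41540) = -24952*(-41540/1174583919) = 1036506080/1174583919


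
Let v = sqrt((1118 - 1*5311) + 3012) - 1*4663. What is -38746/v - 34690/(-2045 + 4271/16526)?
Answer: 9285580517974801/367392761702625 + 19373*I*sqrt(1181)/10872375 ≈ 25.274 + 0.061235*I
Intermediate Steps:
v = -4663 + I*sqrt(1181) (v = sqrt((1118 - 5311) + 3012) - 4663 = sqrt(-4193 + 3012) - 4663 = sqrt(-1181) - 4663 = I*sqrt(1181) - 4663 = -4663 + I*sqrt(1181) ≈ -4663.0 + 34.366*I)
-38746/v - 34690/(-2045 + 4271/16526) = -38746/(-4663 + I*sqrt(1181)) - 34690/(-2045 + 4271/16526) = -38746/(-4663 + I*sqrt(1181)) - 34690/(-33791399/16526) = -38746/(-4663 + I*sqrt(1181)) - 34690*(-16526/33791399) = -38746/(-4663 + I*sqrt(1181)) + 573286940/33791399 = 573286940/33791399 - 38746/(-4663 + I*sqrt(1181))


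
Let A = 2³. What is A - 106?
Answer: -98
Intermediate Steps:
A = 8
A - 106 = 8 - 106 = -98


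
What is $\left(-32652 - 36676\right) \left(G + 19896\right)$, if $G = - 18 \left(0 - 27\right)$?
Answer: $-1413043296$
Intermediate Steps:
$G = 486$ ($G = - 18 \left(0 - 27\right) = \left(-18\right) \left(-27\right) = 486$)
$\left(-32652 - 36676\right) \left(G + 19896\right) = \left(-32652 - 36676\right) \left(486 + 19896\right) = \left(-69328\right) 20382 = -1413043296$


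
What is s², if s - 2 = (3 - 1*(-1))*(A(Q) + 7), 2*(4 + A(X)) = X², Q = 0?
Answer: 196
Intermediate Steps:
A(X) = -4 + X²/2
s = 14 (s = 2 + (3 - 1*(-1))*((-4 + (½)*0²) + 7) = 2 + (3 + 1)*((-4 + (½)*0) + 7) = 2 + 4*((-4 + 0) + 7) = 2 + 4*(-4 + 7) = 2 + 4*3 = 2 + 12 = 14)
s² = 14² = 196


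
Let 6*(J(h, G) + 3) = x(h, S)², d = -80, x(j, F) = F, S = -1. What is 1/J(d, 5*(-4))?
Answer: -6/17 ≈ -0.35294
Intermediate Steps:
J(h, G) = -17/6 (J(h, G) = -3 + (⅙)*(-1)² = -3 + (⅙)*1 = -3 + ⅙ = -17/6)
1/J(d, 5*(-4)) = 1/(-17/6) = -6/17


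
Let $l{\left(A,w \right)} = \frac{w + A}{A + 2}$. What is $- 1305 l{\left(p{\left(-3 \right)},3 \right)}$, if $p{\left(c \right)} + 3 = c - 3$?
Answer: $- \frac{7830}{7} \approx -1118.6$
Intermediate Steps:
$p{\left(c \right)} = -6 + c$ ($p{\left(c \right)} = -3 + \left(c - 3\right) = -3 + \left(-3 + c\right) = -6 + c$)
$l{\left(A,w \right)} = \frac{A + w}{2 + A}$
$- 1305 l{\left(p{\left(-3 \right)},3 \right)} = - 1305 \frac{\left(-6 - 3\right) + 3}{2 - 9} = - 1305 \frac{-9 + 3}{2 - 9} = - 1305 \frac{1}{-7} \left(-6\right) = - 1305 \left(\left(- \frac{1}{7}\right) \left(-6\right)\right) = \left(-1305\right) \frac{6}{7} = - \frac{7830}{7}$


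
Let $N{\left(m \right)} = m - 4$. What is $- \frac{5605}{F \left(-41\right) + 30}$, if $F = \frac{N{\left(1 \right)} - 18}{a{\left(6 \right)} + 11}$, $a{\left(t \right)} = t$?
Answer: $- \frac{95285}{1371} \approx -69.5$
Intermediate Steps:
$N{\left(m \right)} = -4 + m$
$F = - \frac{21}{17}$ ($F = \frac{\left(-4 + 1\right) - 18}{6 + 11} = \frac{-3 - 18}{17} = \left(-21\right) \frac{1}{17} = - \frac{21}{17} \approx -1.2353$)
$- \frac{5605}{F \left(-41\right) + 30} = - \frac{5605}{\left(- \frac{21}{17}\right) \left(-41\right) + 30} = - \frac{5605}{\frac{861}{17} + 30} = - \frac{5605}{\frac{1371}{17}} = \left(-5605\right) \frac{17}{1371} = - \frac{95285}{1371}$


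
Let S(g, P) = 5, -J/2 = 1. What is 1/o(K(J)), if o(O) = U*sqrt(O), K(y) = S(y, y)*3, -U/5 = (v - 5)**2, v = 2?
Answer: -sqrt(15)/675 ≈ -0.0057378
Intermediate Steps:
J = -2 (J = -2*1 = -2)
U = -45 (U = -5*(2 - 5)**2 = -5*(-3)**2 = -5*9 = -45)
K(y) = 15 (K(y) = 5*3 = 15)
o(O) = -45*sqrt(O)
1/o(K(J)) = 1/(-45*sqrt(15)) = -sqrt(15)/675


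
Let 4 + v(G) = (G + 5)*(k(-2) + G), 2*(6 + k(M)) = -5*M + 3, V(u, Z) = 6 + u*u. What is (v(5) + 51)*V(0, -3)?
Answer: 612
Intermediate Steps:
V(u, Z) = 6 + u**2
k(M) = -9/2 - 5*M/2 (k(M) = -6 + (-5*M + 3)/2 = -6 + (3 - 5*M)/2 = -6 + (3/2 - 5*M/2) = -9/2 - 5*M/2)
v(G) = -4 + (1/2 + G)*(5 + G) (v(G) = -4 + (G + 5)*((-9/2 - 5/2*(-2)) + G) = -4 + (5 + G)*((-9/2 + 5) + G) = -4 + (5 + G)*(1/2 + G) = -4 + (1/2 + G)*(5 + G))
(v(5) + 51)*V(0, -3) = ((-3/2 + 5**2 + (11/2)*5) + 51)*(6 + 0**2) = ((-3/2 + 25 + 55/2) + 51)*(6 + 0) = (51 + 51)*6 = 102*6 = 612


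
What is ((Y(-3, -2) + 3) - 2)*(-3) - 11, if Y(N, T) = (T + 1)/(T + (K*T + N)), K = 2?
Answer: -43/3 ≈ -14.333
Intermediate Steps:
Y(N, T) = (1 + T)/(N + 3*T) (Y(N, T) = (T + 1)/(T + (2*T + N)) = (1 + T)/(T + (N + 2*T)) = (1 + T)/(N + 3*T))
((Y(-3, -2) + 3) - 2)*(-3) - 11 = (((1 - 2)/(-3 + 3*(-2)) + 3) - 2)*(-3) - 11 = ((-1/(-3 - 6) + 3) - 2)*(-3) - 11 = ((-1/(-9) + 3) - 2)*(-3) - 11 = ((-1/9*(-1) + 3) - 2)*(-3) - 11 = ((1/9 + 3) - 2)*(-3) - 11 = (28/9 - 2)*(-3) - 11 = (10/9)*(-3) - 11 = -10/3 - 11 = -43/3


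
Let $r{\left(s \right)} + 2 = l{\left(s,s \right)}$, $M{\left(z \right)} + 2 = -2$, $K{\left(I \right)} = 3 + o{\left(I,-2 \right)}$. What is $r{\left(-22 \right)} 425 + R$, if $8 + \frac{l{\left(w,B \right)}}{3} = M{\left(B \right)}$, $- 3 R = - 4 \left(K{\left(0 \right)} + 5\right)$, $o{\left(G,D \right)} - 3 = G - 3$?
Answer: $- \frac{48418}{3} \approx -16139.0$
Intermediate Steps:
$o{\left(G,D \right)} = G$ ($o{\left(G,D \right)} = 3 + \left(G - 3\right) = 3 + \left(-3 + G\right) = G$)
$K{\left(I \right)} = 3 + I$
$M{\left(z \right)} = -4$ ($M{\left(z \right)} = -2 - 2 = -4$)
$R = \frac{32}{3}$ ($R = - \frac{\left(-4\right) \left(\left(3 + 0\right) + 5\right)}{3} = - \frac{\left(-4\right) \left(3 + 5\right)}{3} = - \frac{\left(-4\right) 8}{3} = \left(- \frac{1}{3}\right) \left(-32\right) = \frac{32}{3} \approx 10.667$)
$l{\left(w,B \right)} = -36$ ($l{\left(w,B \right)} = -24 + 3 \left(-4\right) = -24 - 12 = -36$)
$r{\left(s \right)} = -38$ ($r{\left(s \right)} = -2 - 36 = -38$)
$r{\left(-22 \right)} 425 + R = \left(-38\right) 425 + \frac{32}{3} = -16150 + \frac{32}{3} = - \frac{48418}{3}$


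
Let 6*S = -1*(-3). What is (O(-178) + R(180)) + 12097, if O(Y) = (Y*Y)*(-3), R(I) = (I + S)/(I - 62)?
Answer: -19577019/236 ≈ -82954.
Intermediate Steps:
S = ½ (S = (-1*(-3))/6 = (⅙)*3 = ½ ≈ 0.50000)
R(I) = (½ + I)/(-62 + I) (R(I) = (I + ½)/(I - 62) = (½ + I)/(-62 + I))
O(Y) = -3*Y² (O(Y) = Y²*(-3) = -3*Y²)
(O(-178) + R(180)) + 12097 = (-3*(-178)² + (½ + 180)/(-62 + 180)) + 12097 = (-3*31684 + (361/2)/118) + 12097 = (-95052 + (1/118)*(361/2)) + 12097 = (-95052 + 361/236) + 12097 = -22431911/236 + 12097 = -19577019/236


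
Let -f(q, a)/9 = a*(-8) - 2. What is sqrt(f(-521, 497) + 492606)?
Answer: 6*sqrt(14678) ≈ 726.92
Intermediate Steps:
f(q, a) = 18 + 72*a (f(q, a) = -9*(a*(-8) - 2) = -9*(-8*a - 2) = -9*(-2 - 8*a) = 18 + 72*a)
sqrt(f(-521, 497) + 492606) = sqrt((18 + 72*497) + 492606) = sqrt((18 + 35784) + 492606) = sqrt(35802 + 492606) = sqrt(528408) = 6*sqrt(14678)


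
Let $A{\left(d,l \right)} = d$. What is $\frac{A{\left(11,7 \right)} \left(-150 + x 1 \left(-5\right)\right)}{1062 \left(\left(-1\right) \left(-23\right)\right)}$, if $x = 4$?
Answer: $- \frac{935}{12213} \approx -0.076558$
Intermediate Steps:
$\frac{A{\left(11,7 \right)} \left(-150 + x 1 \left(-5\right)\right)}{1062 \left(\left(-1\right) \left(-23\right)\right)} = \frac{11 \left(-150 + 4 \cdot 1 \left(-5\right)\right)}{1062 \left(\left(-1\right) \left(-23\right)\right)} = \frac{11 \left(-150 + 4 \left(-5\right)\right)}{1062 \cdot 23} = \frac{11 \left(-150 - 20\right)}{24426} = 11 \left(-170\right) \frac{1}{24426} = \left(-1870\right) \frac{1}{24426} = - \frac{935}{12213}$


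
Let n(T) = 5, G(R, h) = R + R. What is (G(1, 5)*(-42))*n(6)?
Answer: -420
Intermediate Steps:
G(R, h) = 2*R
(G(1, 5)*(-42))*n(6) = ((2*1)*(-42))*5 = (2*(-42))*5 = -84*5 = -420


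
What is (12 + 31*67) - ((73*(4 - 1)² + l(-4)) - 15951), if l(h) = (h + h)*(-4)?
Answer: 17351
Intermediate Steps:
l(h) = -8*h (l(h) = (2*h)*(-4) = -8*h)
(12 + 31*67) - ((73*(4 - 1)² + l(-4)) - 15951) = (12 + 31*67) - ((73*(4 - 1)² - 8*(-4)) - 15951) = (12 + 2077) - ((73*3² + 32) - 15951) = 2089 - ((73*9 + 32) - 15951) = 2089 - ((657 + 32) - 15951) = 2089 - (689 - 15951) = 2089 - 1*(-15262) = 2089 + 15262 = 17351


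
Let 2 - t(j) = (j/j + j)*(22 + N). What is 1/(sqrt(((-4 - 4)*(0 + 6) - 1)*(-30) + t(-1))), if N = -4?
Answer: sqrt(23)/184 ≈ 0.026064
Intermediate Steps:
t(j) = -16 - 18*j (t(j) = 2 - (j/j + j)*(22 - 4) = 2 - (1 + j)*18 = 2 - (18 + 18*j) = 2 + (-18 - 18*j) = -16 - 18*j)
1/(sqrt(((-4 - 4)*(0 + 6) - 1)*(-30) + t(-1))) = 1/(sqrt(((-4 - 4)*(0 + 6) - 1)*(-30) + (-16 - 18*(-1)))) = 1/(sqrt((-8*6 - 1)*(-30) + (-16 + 18))) = 1/(sqrt((-48 - 1)*(-30) + 2)) = 1/(sqrt(-49*(-30) + 2)) = 1/(sqrt(1470 + 2)) = 1/(sqrt(1472)) = 1/(8*sqrt(23)) = sqrt(23)/184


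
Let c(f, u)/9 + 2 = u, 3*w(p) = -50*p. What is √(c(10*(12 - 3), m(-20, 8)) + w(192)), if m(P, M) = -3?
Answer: I*√3245 ≈ 56.965*I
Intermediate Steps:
w(p) = -50*p/3 (w(p) = (-50*p)/3 = -50*p/3)
c(f, u) = -18 + 9*u
√(c(10*(12 - 3), m(-20, 8)) + w(192)) = √((-18 + 9*(-3)) - 50/3*192) = √((-18 - 27) - 3200) = √(-45 - 3200) = √(-3245) = I*√3245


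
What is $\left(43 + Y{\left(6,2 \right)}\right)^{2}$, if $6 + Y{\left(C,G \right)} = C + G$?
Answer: $2025$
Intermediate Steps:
$Y{\left(C,G \right)} = -6 + C + G$ ($Y{\left(C,G \right)} = -6 + \left(C + G\right) = -6 + C + G$)
$\left(43 + Y{\left(6,2 \right)}\right)^{2} = \left(43 + \left(-6 + 6 + 2\right)\right)^{2} = \left(43 + 2\right)^{2} = 45^{2} = 2025$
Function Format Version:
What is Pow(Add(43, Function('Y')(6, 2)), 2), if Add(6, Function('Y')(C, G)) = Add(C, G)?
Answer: 2025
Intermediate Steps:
Function('Y')(C, G) = Add(-6, C, G) (Function('Y')(C, G) = Add(-6, Add(C, G)) = Add(-6, C, G))
Pow(Add(43, Function('Y')(6, 2)), 2) = Pow(Add(43, Add(-6, 6, 2)), 2) = Pow(Add(43, 2), 2) = Pow(45, 2) = 2025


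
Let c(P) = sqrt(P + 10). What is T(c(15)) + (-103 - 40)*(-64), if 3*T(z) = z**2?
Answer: 27481/3 ≈ 9160.3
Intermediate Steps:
c(P) = sqrt(10 + P)
T(z) = z**2/3
T(c(15)) + (-103 - 40)*(-64) = (sqrt(10 + 15))**2/3 + (-103 - 40)*(-64) = (sqrt(25))**2/3 - 143*(-64) = (1/3)*5**2 + 9152 = (1/3)*25 + 9152 = 25/3 + 9152 = 27481/3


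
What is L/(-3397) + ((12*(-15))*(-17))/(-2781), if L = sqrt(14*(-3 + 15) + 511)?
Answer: -340/309 - sqrt(679)/3397 ≈ -1.1080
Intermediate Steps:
L = sqrt(679) (L = sqrt(14*12 + 511) = sqrt(168 + 511) = sqrt(679) ≈ 26.058)
L/(-3397) + ((12*(-15))*(-17))/(-2781) = sqrt(679)/(-3397) + ((12*(-15))*(-17))/(-2781) = sqrt(679)*(-1/3397) - 180*(-17)*(-1/2781) = -sqrt(679)/3397 + 3060*(-1/2781) = -sqrt(679)/3397 - 340/309 = -340/309 - sqrt(679)/3397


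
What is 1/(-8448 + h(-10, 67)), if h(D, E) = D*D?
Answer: -1/8348 ≈ -0.00011979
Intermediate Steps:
h(D, E) = D²
1/(-8448 + h(-10, 67)) = 1/(-8448 + (-10)²) = 1/(-8448 + 100) = 1/(-8348) = -1/8348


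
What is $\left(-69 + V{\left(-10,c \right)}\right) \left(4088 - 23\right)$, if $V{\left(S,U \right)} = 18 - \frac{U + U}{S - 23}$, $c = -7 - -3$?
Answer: $- \frac{2291305}{11} \approx -2.083 \cdot 10^{5}$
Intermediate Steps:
$c = -4$ ($c = -7 + 3 = -4$)
$V{\left(S,U \right)} = 18 - \frac{2 U}{-23 + S}$
$\left(-69 + V{\left(-10,c \right)}\right) \left(4088 - 23\right) = \left(-69 + \frac{2 \left(-207 - -4 + 9 \left(-10\right)\right)}{-23 - 10}\right) \left(4088 - 23\right) = \left(-69 + \frac{2 \left(-207 + 4 - 90\right)}{-33}\right) 4065 = \left(-69 + 2 \left(- \frac{1}{33}\right) \left(-293\right)\right) 4065 = \left(-69 + \frac{586}{33}\right) 4065 = \left(- \frac{1691}{33}\right) 4065 = - \frac{2291305}{11}$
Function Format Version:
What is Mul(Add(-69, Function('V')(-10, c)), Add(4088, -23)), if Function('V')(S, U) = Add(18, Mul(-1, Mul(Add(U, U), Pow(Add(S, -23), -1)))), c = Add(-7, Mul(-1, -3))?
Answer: Rational(-2291305, 11) ≈ -2.0830e+5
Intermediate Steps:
c = -4 (c = Add(-7, 3) = -4)
Function('V')(S, U) = Add(18, Mul(-2, U, Pow(Add(-23, S), -1))) (Function('V')(S, U) = Add(18, Mul(-1, Mul(Mul(2, U), Pow(Add(-23, S), -1)))) = Add(18, Mul(-1, Mul(2, U, Pow(Add(-23, S), -1)))) = Add(18, Mul(-2, U, Pow(Add(-23, S), -1))))
Mul(Add(-69, Function('V')(-10, c)), Add(4088, -23)) = Mul(Add(-69, Mul(2, Pow(Add(-23, -10), -1), Add(-207, Mul(-1, -4), Mul(9, -10)))), Add(4088, -23)) = Mul(Add(-69, Mul(2, Pow(-33, -1), Add(-207, 4, -90))), 4065) = Mul(Add(-69, Mul(2, Rational(-1, 33), -293)), 4065) = Mul(Add(-69, Rational(586, 33)), 4065) = Mul(Rational(-1691, 33), 4065) = Rational(-2291305, 11)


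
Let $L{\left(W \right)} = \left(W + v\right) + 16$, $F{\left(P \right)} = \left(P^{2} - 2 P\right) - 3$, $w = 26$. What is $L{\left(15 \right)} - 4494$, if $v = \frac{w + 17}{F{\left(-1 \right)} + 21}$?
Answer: $- \frac{93680}{21} \approx -4461.0$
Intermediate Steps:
$F{\left(P \right)} = -3 + P^{2} - 2 P$
$v = \frac{43}{21}$ ($v = \frac{26 + 17}{\left(-3 + \left(-1\right)^{2} - -2\right) + 21} = \frac{43}{\left(-3 + 1 + 2\right) + 21} = \frac{43}{0 + 21} = \frac{43}{21} \approx 2.0476$)
$L{\left(W \right)} = \frac{379}{21} + W$ ($L{\left(W \right)} = \left(W + \frac{43}{21}\right) + 16 = \left(\frac{43}{21} + W\right) + 16 = \frac{379}{21} + W$)
$L{\left(15 \right)} - 4494 = \left(\frac{379}{21} + 15\right) - 4494 = \frac{694}{21} - 4494 = - \frac{93680}{21}$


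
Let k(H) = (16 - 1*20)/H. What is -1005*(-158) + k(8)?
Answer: 317579/2 ≈ 1.5879e+5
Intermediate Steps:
k(H) = -4/H (k(H) = (16 - 20)/H = -4/H)
-1005*(-158) + k(8) = -1005*(-158) - 4/8 = 158790 - 4*1/8 = 158790 - 1/2 = 317579/2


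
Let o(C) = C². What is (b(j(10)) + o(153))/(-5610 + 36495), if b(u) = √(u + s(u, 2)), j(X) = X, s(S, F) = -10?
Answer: 7803/10295 ≈ 0.75794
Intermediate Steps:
b(u) = √(-10 + u) (b(u) = √(u - 10) = √(-10 + u))
(b(j(10)) + o(153))/(-5610 + 36495) = (√(-10 + 10) + 153²)/(-5610 + 36495) = (√0 + 23409)/30885 = (0 + 23409)*(1/30885) = 23409*(1/30885) = 7803/10295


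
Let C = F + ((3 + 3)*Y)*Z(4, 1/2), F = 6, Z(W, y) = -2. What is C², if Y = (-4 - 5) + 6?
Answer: 1764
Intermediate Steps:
Y = -3 (Y = -9 + 6 = -3)
C = 42 (C = 6 + ((3 + 3)*(-3))*(-2) = 6 + (6*(-3))*(-2) = 6 - 18*(-2) = 6 + 36 = 42)
C² = 42² = 1764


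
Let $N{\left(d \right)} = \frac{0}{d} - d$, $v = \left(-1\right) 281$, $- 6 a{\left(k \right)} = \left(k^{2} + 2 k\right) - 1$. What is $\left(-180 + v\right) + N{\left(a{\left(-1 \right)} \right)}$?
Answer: $- \frac{1384}{3} \approx -461.33$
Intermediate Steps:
$a{\left(k \right)} = \frac{1}{6} - \frac{k}{3} - \frac{k^{2}}{6}$ ($a{\left(k \right)} = - \frac{\left(k^{2} + 2 k\right) - 1}{6} = - \frac{-1 + k^{2} + 2 k}{6} = \frac{1}{6} - \frac{k}{3} - \frac{k^{2}}{6}$)
$v = -281$
$N{\left(d \right)} = - d$ ($N{\left(d \right)} = 0 - d = - d$)
$\left(-180 + v\right) + N{\left(a{\left(-1 \right)} \right)} = \left(-180 - 281\right) - \left(\frac{1}{6} - - \frac{1}{3} - \frac{\left(-1\right)^{2}}{6}\right) = -461 - \left(\frac{1}{6} + \frac{1}{3} - \frac{1}{6}\right) = -461 - \frac{1}{3} = - \frac{1384}{3}$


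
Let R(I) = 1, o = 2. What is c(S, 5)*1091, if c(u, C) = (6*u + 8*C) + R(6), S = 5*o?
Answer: 110191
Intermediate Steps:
S = 10 (S = 5*2 = 10)
c(u, C) = 1 + 6*u + 8*C (c(u, C) = (6*u + 8*C) + 1 = 1 + 6*u + 8*C)
c(S, 5)*1091 = (1 + 6*10 + 8*5)*1091 = (1 + 60 + 40)*1091 = 101*1091 = 110191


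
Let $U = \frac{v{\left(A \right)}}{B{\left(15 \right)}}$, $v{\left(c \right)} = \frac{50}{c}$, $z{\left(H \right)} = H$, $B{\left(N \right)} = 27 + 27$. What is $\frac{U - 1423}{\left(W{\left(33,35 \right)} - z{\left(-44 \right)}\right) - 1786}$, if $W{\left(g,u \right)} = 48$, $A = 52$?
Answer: $\frac{1997867}{2378376} \approx 0.84001$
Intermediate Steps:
$B{\left(N \right)} = 54$
$U = \frac{25}{1404}$ ($U = \frac{50 \cdot \frac{1}{52}}{54} = 50 \cdot \frac{1}{52} \cdot \frac{1}{54} = \frac{25}{26} \cdot \frac{1}{54} = \frac{25}{1404} \approx 0.017806$)
$\frac{U - 1423}{\left(W{\left(33,35 \right)} - z{\left(-44 \right)}\right) - 1786} = \frac{\frac{25}{1404} - 1423}{\left(48 - -44\right) - 1786} = - \frac{1997867}{1404 \left(\left(48 + 44\right) - 1786\right)} = - \frac{1997867}{1404 \left(92 - 1786\right)} = - \frac{1997867}{1404 \left(-1694\right)} = \left(- \frac{1997867}{1404}\right) \left(- \frac{1}{1694}\right) = \frac{1997867}{2378376}$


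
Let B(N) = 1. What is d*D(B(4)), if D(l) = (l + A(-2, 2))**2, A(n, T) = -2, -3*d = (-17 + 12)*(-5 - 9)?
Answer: -70/3 ≈ -23.333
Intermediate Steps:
d = -70/3 (d = -(-17 + 12)*(-5 - 9)/3 = -(-5)*(-14)/3 = -1/3*70 = -70/3 ≈ -23.333)
D(l) = (-2 + l)**2 (D(l) = (l - 2)**2 = (-2 + l)**2)
d*D(B(4)) = -70*(-2 + 1)**2/3 = -70/3*(-1)**2 = -70/3*1 = -70/3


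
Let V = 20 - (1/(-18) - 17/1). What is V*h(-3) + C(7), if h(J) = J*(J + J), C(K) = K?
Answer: 674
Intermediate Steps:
h(J) = 2*J**2 (h(J) = J*(2*J) = 2*J**2)
V = 667/18 (V = 20 - (1*(-1/18) - 17*1) = 20 - (-1/18 - 17) = 20 - 1*(-307/18) = 20 + 307/18 = 667/18 ≈ 37.056)
V*h(-3) + C(7) = 667*(2*(-3)**2)/18 + 7 = 667*(2*9)/18 + 7 = (667/18)*18 + 7 = 667 + 7 = 674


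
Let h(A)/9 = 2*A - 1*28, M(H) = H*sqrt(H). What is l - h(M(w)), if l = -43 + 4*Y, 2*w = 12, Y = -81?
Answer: -115 - 108*sqrt(6) ≈ -379.54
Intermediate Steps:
w = 6 (w = (1/2)*12 = 6)
M(H) = H**(3/2)
h(A) = -252 + 18*A (h(A) = 9*(2*A - 1*28) = 9*(2*A - 28) = 9*(-28 + 2*A) = -252 + 18*A)
l = -367 (l = -43 + 4*(-81) = -43 - 324 = -367)
l - h(M(w)) = -367 - (-252 + 18*6**(3/2)) = -367 - (-252 + 18*(6*sqrt(6))) = -367 - (-252 + 108*sqrt(6)) = -367 + (252 - 108*sqrt(6)) = -115 - 108*sqrt(6)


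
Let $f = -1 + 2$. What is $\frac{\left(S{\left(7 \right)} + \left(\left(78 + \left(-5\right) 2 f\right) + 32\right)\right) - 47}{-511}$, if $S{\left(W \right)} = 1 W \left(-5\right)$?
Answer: $- \frac{18}{511} \approx -0.035225$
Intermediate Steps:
$f = 1$
$S{\left(W \right)} = - 5 W$ ($S{\left(W \right)} = W \left(-5\right) = - 5 W$)
$\frac{\left(S{\left(7 \right)} + \left(\left(78 + \left(-5\right) 2 f\right) + 32\right)\right) - 47}{-511} = \frac{\left(\left(-5\right) 7 + \left(\left(78 + \left(-5\right) 2 \cdot 1\right) + 32\right)\right) - 47}{-511} = \left(\left(-35 + \left(\left(78 - 10\right) + 32\right)\right) - 47\right) \left(- \frac{1}{511}\right) = \left(\left(-35 + \left(68 + 32\right)\right) - 47\right) \left(- \frac{1}{511}\right) = \left(\left(-35 + 100\right) - 47\right) \left(- \frac{1}{511}\right) = \left(65 - 47\right) \left(- \frac{1}{511}\right) = 18 \left(- \frac{1}{511}\right) = - \frac{18}{511}$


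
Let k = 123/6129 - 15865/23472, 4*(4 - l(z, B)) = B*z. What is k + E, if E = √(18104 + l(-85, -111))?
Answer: -1164809/1776048 + √62997/2 ≈ 124.84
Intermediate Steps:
l(z, B) = 4 - B*z/4
E = √62997/2 (E = √(18104 + (4 - ¼*(-111)*(-85))) = √(18104 + (4 - 9435/4)) = √(18104 - 9419/4) = √(62997/4) = √62997/2 ≈ 125.50)
k = -1164809/1776048 (k = 123*(1/6129) - 15865*1/23472 = 41/2043 - 15865/23472 = -1164809/1776048 ≈ -0.65584)
k + E = -1164809/1776048 + √62997/2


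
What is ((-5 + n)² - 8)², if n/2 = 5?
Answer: 289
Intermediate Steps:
n = 10 (n = 2*5 = 10)
((-5 + n)² - 8)² = ((-5 + 10)² - 8)² = (5² - 8)² = (25 - 8)² = 17² = 289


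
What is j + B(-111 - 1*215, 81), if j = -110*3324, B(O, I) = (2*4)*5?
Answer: -365600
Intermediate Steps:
B(O, I) = 40 (B(O, I) = 8*5 = 40)
j = -365640
j + B(-111 - 1*215, 81) = -365640 + 40 = -365600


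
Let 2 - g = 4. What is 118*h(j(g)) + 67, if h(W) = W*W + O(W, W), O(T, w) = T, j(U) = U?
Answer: 303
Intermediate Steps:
g = -2 (g = 2 - 1*4 = 2 - 4 = -2)
h(W) = W + W² (h(W) = W*W + W = W² + W = W + W²)
118*h(j(g)) + 67 = 118*(-2*(1 - 2)) + 67 = 118*(-2*(-1)) + 67 = 118*2 + 67 = 236 + 67 = 303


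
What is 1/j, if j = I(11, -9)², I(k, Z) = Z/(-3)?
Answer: ⅑ ≈ 0.11111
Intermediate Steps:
I(k, Z) = -Z/3 (I(k, Z) = Z*(-⅓) = -Z/3)
j = 9 (j = (-⅓*(-9))² = 3² = 9)
1/j = 1/9 = ⅑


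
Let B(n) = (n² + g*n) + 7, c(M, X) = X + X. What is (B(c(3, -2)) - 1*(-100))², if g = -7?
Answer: 22801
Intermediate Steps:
c(M, X) = 2*X
B(n) = 7 + n² - 7*n (B(n) = (n² - 7*n) + 7 = 7 + n² - 7*n)
(B(c(3, -2)) - 1*(-100))² = ((7 + (2*(-2))² - 14*(-2)) - 1*(-100))² = ((7 + (-4)² - 7*(-4)) + 100)² = ((7 + 16 + 28) + 100)² = (51 + 100)² = 151² = 22801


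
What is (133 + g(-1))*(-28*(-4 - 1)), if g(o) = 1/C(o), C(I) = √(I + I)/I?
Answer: 18620 + 70*I*√2 ≈ 18620.0 + 98.995*I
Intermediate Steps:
C(I) = √2/√I (C(I) = √(2*I)/I = (√2*√I)/I = √2/√I)
g(o) = √2*√o/2 (g(o) = 1/(√2/√o) = √2*√o/2)
(133 + g(-1))*(-28*(-4 - 1)) = (133 + √2*√(-1)/2)*(-28*(-4 - 1)) = (133 + √2*I/2)*(-28*(-5)) = (133 + I*√2/2)*140 = 18620 + 70*I*√2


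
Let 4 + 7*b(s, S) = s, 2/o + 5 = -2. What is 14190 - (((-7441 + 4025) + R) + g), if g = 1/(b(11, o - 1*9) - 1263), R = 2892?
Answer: 18569069/1262 ≈ 14714.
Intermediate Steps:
o = -2/7 (o = 2/(-5 - 2) = 2/(-7) = 2*(-⅐) = -2/7 ≈ -0.28571)
b(s, S) = -4/7 + s/7
g = -1/1262 (g = 1/((-4/7 + (⅐)*11) - 1263) = 1/((-4/7 + 11/7) - 1263) = 1/(1 - 1263) = 1/(-1262) = -1/1262 ≈ -0.00079239)
14190 - (((-7441 + 4025) + R) + g) = 14190 - (((-7441 + 4025) + 2892) - 1/1262) = 14190 - ((-3416 + 2892) - 1/1262) = 14190 - (-524 - 1/1262) = 14190 - 1*(-661289/1262) = 14190 + 661289/1262 = 18569069/1262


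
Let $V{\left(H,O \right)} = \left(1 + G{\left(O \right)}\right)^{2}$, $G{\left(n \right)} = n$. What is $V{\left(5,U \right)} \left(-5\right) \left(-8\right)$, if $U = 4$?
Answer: $1000$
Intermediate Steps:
$V{\left(H,O \right)} = \left(1 + O\right)^{2}$
$V{\left(5,U \right)} \left(-5\right) \left(-8\right) = \left(1 + 4\right)^{2} \left(-5\right) \left(-8\right) = 5^{2} \left(-5\right) \left(-8\right) = 25 \left(-5\right) \left(-8\right) = \left(-125\right) \left(-8\right) = 1000$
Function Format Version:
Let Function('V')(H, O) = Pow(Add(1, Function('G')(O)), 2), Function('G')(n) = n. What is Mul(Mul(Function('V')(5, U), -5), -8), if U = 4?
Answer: 1000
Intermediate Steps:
Function('V')(H, O) = Pow(Add(1, O), 2)
Mul(Mul(Function('V')(5, U), -5), -8) = Mul(Mul(Pow(Add(1, 4), 2), -5), -8) = Mul(Mul(Pow(5, 2), -5), -8) = Mul(Mul(25, -5), -8) = Mul(-125, -8) = 1000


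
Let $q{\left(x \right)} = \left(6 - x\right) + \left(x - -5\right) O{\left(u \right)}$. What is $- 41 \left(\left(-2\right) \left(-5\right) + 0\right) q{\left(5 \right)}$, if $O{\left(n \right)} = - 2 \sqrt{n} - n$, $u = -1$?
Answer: $-4510 + 8200 i \approx -4510.0 + 8200.0 i$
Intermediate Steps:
$O{\left(n \right)} = - n - 2 \sqrt{n}$
$q{\left(x \right)} = 6 - x + \left(1 - 2 i\right) \left(5 + x\right)$ ($q{\left(x \right)} = \left(6 - x\right) + \left(x - -5\right) \left(\left(-1\right) \left(-1\right) - 2 \sqrt{-1}\right) = \left(6 - x\right) + \left(x + 5\right) \left(1 - 2 i\right) = \left(6 - x\right) + \left(5 + x\right) \left(1 - 2 i\right) = \left(6 - x\right) + \left(1 - 2 i\right) \left(5 + x\right) = 6 - x + \left(1 - 2 i\right) \left(5 + x\right)$)
$- 41 \left(\left(-2\right) \left(-5\right) + 0\right) q{\left(5 \right)} = - 41 \left(\left(-2\right) \left(-5\right) + 0\right) \left(11 - 10 i - 2 i 5\right) = - 41 \left(10 + 0\right) \left(11 - 10 i - 10 i\right) = \left(-41\right) 10 \left(11 - 20 i\right) = - 410 \left(11 - 20 i\right) = -4510 + 8200 i$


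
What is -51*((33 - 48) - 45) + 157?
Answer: 3217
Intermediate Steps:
-51*((33 - 48) - 45) + 157 = -51*(-15 - 45) + 157 = -51*(-60) + 157 = 3060 + 157 = 3217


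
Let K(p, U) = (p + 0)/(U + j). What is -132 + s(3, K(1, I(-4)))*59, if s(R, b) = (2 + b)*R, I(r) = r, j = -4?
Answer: 1599/8 ≈ 199.88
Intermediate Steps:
K(p, U) = p/(-4 + U) (K(p, U) = (p + 0)/(U - 4) = p/(-4 + U))
s(R, b) = R*(2 + b)
-132 + s(3, K(1, I(-4)))*59 = -132 + (3*(2 + 1/(-4 - 4)))*59 = -132 + (3*(2 + 1/(-8)))*59 = -132 + (3*(2 + 1*(-⅛)))*59 = -132 + (3*(2 - ⅛))*59 = -132 + (3*(15/8))*59 = -132 + (45/8)*59 = -132 + 2655/8 = 1599/8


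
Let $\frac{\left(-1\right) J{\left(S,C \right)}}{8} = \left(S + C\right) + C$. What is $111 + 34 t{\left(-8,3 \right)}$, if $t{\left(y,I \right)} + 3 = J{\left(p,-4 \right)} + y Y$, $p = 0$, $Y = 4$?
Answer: $1097$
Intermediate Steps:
$J{\left(S,C \right)} = - 16 C - 8 S$ ($J{\left(S,C \right)} = - 8 \left(\left(S + C\right) + C\right) = - 8 \left(\left(C + S\right) + C\right) = - 8 \left(S + 2 C\right) = - 16 C - 8 S$)
$t{\left(y,I \right)} = 61 + 4 y$ ($t{\left(y,I \right)} = -3 + \left(\left(\left(-16\right) \left(-4\right) - 0\right) + y 4\right) = -3 + \left(\left(64 + 0\right) + 4 y\right) = -3 + \left(64 + 4 y\right) = 61 + 4 y$)
$111 + 34 t{\left(-8,3 \right)} = 111 + 34 \left(61 + 4 \left(-8\right)\right) = 111 + 34 \left(61 - 32\right) = 111 + 34 \cdot 29 = 111 + 986 = 1097$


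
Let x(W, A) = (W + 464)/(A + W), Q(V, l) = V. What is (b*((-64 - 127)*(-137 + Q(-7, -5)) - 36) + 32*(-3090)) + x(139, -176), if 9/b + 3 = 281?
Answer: -504050235/5143 ≈ -98007.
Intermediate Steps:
b = 9/278 (b = 9/(-3 + 281) = 9/278 ≈ 0.032374)
x(W, A) = (464 + W)/(A + W)
(b*((-64 - 127)*(-137 + Q(-7, -5)) - 36) + 32*(-3090)) + x(139, -176) = (9*((-64 - 127)*(-137 - 7) - 36)/278 + 32*(-3090)) + (464 + 139)/(-176 + 139) = (9*(-191*(-144) - 36)/278 - 98880) + 603/(-37) = (9*(27504 - 36)/278 - 98880) - 1/37*603 = ((9/278)*27468 - 98880) - 603/37 = (123606/139 - 98880) - 603/37 = -13620714/139 - 603/37 = -504050235/5143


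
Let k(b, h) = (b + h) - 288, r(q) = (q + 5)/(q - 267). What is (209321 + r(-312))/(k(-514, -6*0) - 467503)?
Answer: -121197166/271148595 ≈ -0.44698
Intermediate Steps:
r(q) = (5 + q)/(-267 + q)
k(b, h) = -288 + b + h
(209321 + r(-312))/(k(-514, -6*0) - 467503) = (209321 + (5 - 312)/(-267 - 312))/((-288 - 514 - 6*0) - 467503) = (209321 - 307/(-579))/((-288 - 514 + 0) - 467503) = (209321 - 1/579*(-307))/(-802 - 467503) = (209321 + 307/579)/(-468305) = (121197166/579)*(-1/468305) = -121197166/271148595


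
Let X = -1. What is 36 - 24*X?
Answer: 60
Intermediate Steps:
36 - 24*X = 36 - 24*(-1) = 36 + 24 = 60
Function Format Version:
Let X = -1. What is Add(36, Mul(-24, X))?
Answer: 60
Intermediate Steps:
Add(36, Mul(-24, X)) = Add(36, Mul(-24, -1)) = Add(36, 24) = 60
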